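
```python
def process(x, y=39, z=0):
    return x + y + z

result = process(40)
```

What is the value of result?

Step 1: process(40) uses defaults y = 39, z = 0.
Step 2: Returns 40 + 39 + 0 = 79.
Step 3: result = 79

The answer is 79.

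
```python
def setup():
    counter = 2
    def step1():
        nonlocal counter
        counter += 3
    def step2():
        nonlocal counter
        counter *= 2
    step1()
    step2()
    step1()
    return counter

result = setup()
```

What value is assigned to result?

Step 1: counter = 2.
Step 2: step1(): counter = 2 + 3 = 5.
Step 3: step2(): counter = 5 * 2 = 10.
Step 4: step1(): counter = 10 + 3 = 13. result = 13

The answer is 13.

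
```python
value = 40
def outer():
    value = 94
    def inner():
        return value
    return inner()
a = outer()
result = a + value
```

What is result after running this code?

Step 1: outer() has local value = 94. inner() reads from enclosing.
Step 2: outer() returns 94. Global value = 40 unchanged.
Step 3: result = 94 + 40 = 134

The answer is 134.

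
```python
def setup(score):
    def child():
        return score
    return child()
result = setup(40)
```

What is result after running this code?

Step 1: setup(40) binds parameter score = 40.
Step 2: child() looks up score in enclosing scope and finds the parameter score = 40.
Step 3: result = 40

The answer is 40.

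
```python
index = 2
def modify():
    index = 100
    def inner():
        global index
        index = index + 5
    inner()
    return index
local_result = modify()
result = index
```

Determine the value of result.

Step 1: Global index = 2. modify() creates local index = 100.
Step 2: inner() declares global index and adds 5: global index = 2 + 5 = 7.
Step 3: modify() returns its local index = 100 (unaffected by inner).
Step 4: result = global index = 7

The answer is 7.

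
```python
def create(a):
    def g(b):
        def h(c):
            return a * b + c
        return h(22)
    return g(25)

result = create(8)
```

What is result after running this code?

Step 1: a = 8, b = 25, c = 22.
Step 2: h() computes a * b + c = 8 * 25 + 22 = 222.
Step 3: result = 222

The answer is 222.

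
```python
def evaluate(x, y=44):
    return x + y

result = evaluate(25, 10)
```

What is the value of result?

Step 1: evaluate(25, 10) overrides default y with 10.
Step 2: Returns 25 + 10 = 35.
Step 3: result = 35

The answer is 35.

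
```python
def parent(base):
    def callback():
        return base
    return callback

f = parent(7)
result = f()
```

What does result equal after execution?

Step 1: parent(7) creates closure capturing base = 7.
Step 2: f() returns the captured base = 7.
Step 3: result = 7

The answer is 7.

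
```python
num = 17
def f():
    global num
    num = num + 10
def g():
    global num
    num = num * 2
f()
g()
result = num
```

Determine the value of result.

Step 1: num = 17.
Step 2: f() adds 10: num = 17 + 10 = 27.
Step 3: g() doubles: num = 27 * 2 = 54.
Step 4: result = 54

The answer is 54.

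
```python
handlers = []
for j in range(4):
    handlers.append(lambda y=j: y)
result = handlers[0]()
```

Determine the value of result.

Step 1: Default argument y=j captures j's value at each iteration.
Step 2: handlers[0] captured y = 0 when j was 0.
Step 3: result = 0

The answer is 0.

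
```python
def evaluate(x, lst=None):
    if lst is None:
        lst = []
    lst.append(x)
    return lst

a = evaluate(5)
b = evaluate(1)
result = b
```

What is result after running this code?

Step 1: None default with guard creates a NEW list each call.
Step 2: a = [5] (fresh list). b = [1] (another fresh list).
Step 3: result = [1] (this is the fix for mutable default)

The answer is [1].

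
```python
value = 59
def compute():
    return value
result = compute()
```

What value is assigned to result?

Step 1: value = 59 is defined in the global scope.
Step 2: compute() looks up value. No local value exists, so Python checks the global scope via LEGB rule and finds value = 59.
Step 3: result = 59

The answer is 59.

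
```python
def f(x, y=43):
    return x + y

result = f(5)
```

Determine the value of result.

Step 1: f(5) uses default y = 43.
Step 2: Returns 5 + 43 = 48.
Step 3: result = 48

The answer is 48.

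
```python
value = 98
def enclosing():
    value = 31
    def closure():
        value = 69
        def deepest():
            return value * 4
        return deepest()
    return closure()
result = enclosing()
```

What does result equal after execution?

Step 1: deepest() looks up value through LEGB: not local, finds value = 69 in enclosing closure().
Step 2: Returns 69 * 4 = 276.
Step 3: result = 276

The answer is 276.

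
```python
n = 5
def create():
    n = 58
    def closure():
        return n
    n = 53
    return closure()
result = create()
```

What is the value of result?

Step 1: create() sets n = 58, then later n = 53.
Step 2: closure() is called after n is reassigned to 53. Closures capture variables by reference, not by value.
Step 3: result = 53

The answer is 53.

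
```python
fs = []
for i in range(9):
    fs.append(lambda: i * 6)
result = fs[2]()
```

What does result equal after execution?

Step 1: All lambdas reference the same variable i (late binding).
Step 2: After the loop, i = 8. Every lambda returns i * 6.
Step 3: fs[2]() = 8 * 6 = 48

The answer is 48.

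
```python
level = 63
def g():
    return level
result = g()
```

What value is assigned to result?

Step 1: level = 63 is defined in the global scope.
Step 2: g() looks up level. No local level exists, so Python checks the global scope via LEGB rule and finds level = 63.
Step 3: result = 63

The answer is 63.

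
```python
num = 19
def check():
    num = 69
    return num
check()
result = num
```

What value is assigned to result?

Step 1: Global num = 19.
Step 2: check() creates local num = 69 (shadow, not modification).
Step 3: After check() returns, global num is unchanged. result = 19

The answer is 19.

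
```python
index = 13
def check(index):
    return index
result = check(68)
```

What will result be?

Step 1: Global index = 13.
Step 2: check(68) takes parameter index = 68, which shadows the global.
Step 3: result = 68

The answer is 68.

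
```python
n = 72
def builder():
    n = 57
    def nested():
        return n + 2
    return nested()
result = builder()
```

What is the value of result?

Step 1: builder() shadows global n with n = 57.
Step 2: nested() finds n = 57 in enclosing scope, computes 57 + 2 = 59.
Step 3: result = 59

The answer is 59.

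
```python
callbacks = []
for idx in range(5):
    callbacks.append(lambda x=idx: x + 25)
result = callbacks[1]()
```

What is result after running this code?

Step 1: Default argument x=idx captures idx's value at definition time.
Step 2: callbacks[1] was defined when idx = 1, so x defaults to 1.
Step 3: result = 1 + 25 = 26 (default arg fixes the late binding issue)

The answer is 26.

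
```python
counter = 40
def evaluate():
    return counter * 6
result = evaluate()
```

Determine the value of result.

Step 1: counter = 40 is defined globally.
Step 2: evaluate() looks up counter from global scope = 40, then computes 40 * 6 = 240.
Step 3: result = 240

The answer is 240.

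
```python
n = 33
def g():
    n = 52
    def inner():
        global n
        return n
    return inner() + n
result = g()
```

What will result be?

Step 1: Global n = 33. g() shadows with local n = 52.
Step 2: inner() uses global keyword, so inner() returns global n = 33.
Step 3: g() returns 33 + 52 = 85

The answer is 85.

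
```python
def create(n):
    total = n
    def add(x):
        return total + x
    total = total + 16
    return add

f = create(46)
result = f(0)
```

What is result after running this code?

Step 1: create(46) sets total = 46, then total = 46 + 16 = 62.
Step 2: Closures capture by reference, so add sees total = 62.
Step 3: f(0) returns 62 + 0 = 62

The answer is 62.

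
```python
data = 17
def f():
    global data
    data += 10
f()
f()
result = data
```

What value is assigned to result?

Step 1: data = 17.
Step 2: First f(): data = 17 + 10 = 27.
Step 3: Second f(): data = 27 + 10 = 37. result = 37

The answer is 37.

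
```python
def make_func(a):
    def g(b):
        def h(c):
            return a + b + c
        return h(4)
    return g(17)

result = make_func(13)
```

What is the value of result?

Step 1: a = 13, b = 17, c = 4 across three nested scopes.
Step 2: h() accesses all three via LEGB rule.
Step 3: result = 13 + 17 + 4 = 34

The answer is 34.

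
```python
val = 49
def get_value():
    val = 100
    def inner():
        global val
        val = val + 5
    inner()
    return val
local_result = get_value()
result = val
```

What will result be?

Step 1: Global val = 49. get_value() creates local val = 100.
Step 2: inner() declares global val and adds 5: global val = 49 + 5 = 54.
Step 3: get_value() returns its local val = 100 (unaffected by inner).
Step 4: result = global val = 54

The answer is 54.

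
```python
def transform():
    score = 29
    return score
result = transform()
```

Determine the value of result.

Step 1: transform() defines score = 29 in its local scope.
Step 2: return score finds the local variable score = 29.
Step 3: result = 29

The answer is 29.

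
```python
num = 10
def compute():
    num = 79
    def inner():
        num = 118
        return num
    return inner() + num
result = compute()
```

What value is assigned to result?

Step 1: compute() has local num = 79. inner() has local num = 118.
Step 2: inner() returns its local num = 118.
Step 3: compute() returns 118 + its own num (79) = 197

The answer is 197.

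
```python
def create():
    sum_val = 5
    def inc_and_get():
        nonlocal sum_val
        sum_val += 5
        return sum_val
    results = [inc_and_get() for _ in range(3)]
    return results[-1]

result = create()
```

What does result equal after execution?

Step 1: sum_val = 5.
Step 2: Three calls to inc_and_get(), each adding 5.
Step 3: Last value = 5 + 5 * 3 = 20

The answer is 20.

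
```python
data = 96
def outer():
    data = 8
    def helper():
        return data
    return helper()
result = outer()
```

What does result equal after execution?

Step 1: data = 96 globally, but outer() defines data = 8 locally.
Step 2: helper() looks up data. Not in local scope, so checks enclosing scope (outer) and finds data = 8.
Step 3: result = 8

The answer is 8.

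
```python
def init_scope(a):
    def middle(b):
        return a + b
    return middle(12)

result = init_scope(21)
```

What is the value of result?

Step 1: init_scope(21) passes a = 21.
Step 2: middle(12) has b = 12, reads a = 21 from enclosing.
Step 3: result = 21 + 12 = 33

The answer is 33.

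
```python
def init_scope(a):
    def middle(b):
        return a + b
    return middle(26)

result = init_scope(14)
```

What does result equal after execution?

Step 1: init_scope(14) passes a = 14.
Step 2: middle(26) has b = 26, reads a = 14 from enclosing.
Step 3: result = 14 + 26 = 40

The answer is 40.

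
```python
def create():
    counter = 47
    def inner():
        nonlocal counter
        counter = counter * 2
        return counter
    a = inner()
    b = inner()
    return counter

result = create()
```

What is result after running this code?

Step 1: counter starts at 47.
Step 2: First inner(): counter = 47 * 2 = 94.
Step 3: Second inner(): counter = 94 * 2 = 188.
Step 4: result = 188

The answer is 188.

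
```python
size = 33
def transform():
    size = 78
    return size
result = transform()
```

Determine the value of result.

Step 1: Global size = 33.
Step 2: transform() creates local size = 78, shadowing the global.
Step 3: Returns local size = 78. result = 78

The answer is 78.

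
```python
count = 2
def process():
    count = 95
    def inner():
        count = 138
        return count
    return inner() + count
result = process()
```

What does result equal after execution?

Step 1: process() has local count = 95. inner() has local count = 138.
Step 2: inner() returns its local count = 138.
Step 3: process() returns 138 + its own count (95) = 233

The answer is 233.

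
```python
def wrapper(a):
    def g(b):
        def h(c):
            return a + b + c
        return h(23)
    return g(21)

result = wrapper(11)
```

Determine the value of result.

Step 1: a = 11, b = 21, c = 23 across three nested scopes.
Step 2: h() accesses all three via LEGB rule.
Step 3: result = 11 + 21 + 23 = 55

The answer is 55.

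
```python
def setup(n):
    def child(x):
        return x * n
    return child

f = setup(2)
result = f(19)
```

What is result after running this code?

Step 1: setup(2) creates a closure capturing n = 2.
Step 2: f(19) computes 19 * 2 = 38.
Step 3: result = 38

The answer is 38.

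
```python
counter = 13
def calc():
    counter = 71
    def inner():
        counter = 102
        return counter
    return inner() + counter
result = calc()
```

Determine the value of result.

Step 1: calc() has local counter = 71. inner() has local counter = 102.
Step 2: inner() returns its local counter = 102.
Step 3: calc() returns 102 + its own counter (71) = 173

The answer is 173.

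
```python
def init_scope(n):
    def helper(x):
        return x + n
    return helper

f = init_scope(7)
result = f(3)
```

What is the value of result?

Step 1: init_scope(7) creates a closure that captures n = 7.
Step 2: f(3) calls the closure with x = 3, returning 3 + 7 = 10.
Step 3: result = 10

The answer is 10.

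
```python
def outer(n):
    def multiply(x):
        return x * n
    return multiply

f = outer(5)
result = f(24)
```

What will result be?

Step 1: outer(5) returns multiply closure with n = 5.
Step 2: f(24) computes 24 * 5 = 120.
Step 3: result = 120

The answer is 120.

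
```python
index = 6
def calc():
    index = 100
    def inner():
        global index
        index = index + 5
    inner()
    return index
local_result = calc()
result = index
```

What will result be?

Step 1: Global index = 6. calc() creates local index = 100.
Step 2: inner() declares global index and adds 5: global index = 6 + 5 = 11.
Step 3: calc() returns its local index = 100 (unaffected by inner).
Step 4: result = global index = 11

The answer is 11.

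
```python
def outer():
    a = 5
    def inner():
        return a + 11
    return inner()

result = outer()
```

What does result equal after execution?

Step 1: outer() defines a = 5.
Step 2: inner() reads a = 5 from enclosing scope, returns 5 + 11 = 16.
Step 3: result = 16

The answer is 16.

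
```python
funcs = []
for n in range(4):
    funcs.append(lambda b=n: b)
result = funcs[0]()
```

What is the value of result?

Step 1: Default argument b=n captures n's value at each iteration.
Step 2: funcs[0] captured b = 0 when n was 0.
Step 3: result = 0

The answer is 0.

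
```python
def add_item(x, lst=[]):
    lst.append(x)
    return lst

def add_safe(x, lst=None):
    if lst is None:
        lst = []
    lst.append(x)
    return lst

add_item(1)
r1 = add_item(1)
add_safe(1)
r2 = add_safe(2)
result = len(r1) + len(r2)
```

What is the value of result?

Step 1: add_item shares mutable default: after 2 calls, lst = [1, 1], len = 2.
Step 2: add_safe creates fresh list each time: r2 = [2], len = 1.
Step 3: result = 2 + 1 = 3

The answer is 3.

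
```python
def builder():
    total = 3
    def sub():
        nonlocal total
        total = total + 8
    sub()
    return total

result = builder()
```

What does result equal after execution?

Step 1: builder() sets total = 3.
Step 2: sub() uses nonlocal to modify total in builder's scope: total = 3 + 8 = 11.
Step 3: builder() returns the modified total = 11

The answer is 11.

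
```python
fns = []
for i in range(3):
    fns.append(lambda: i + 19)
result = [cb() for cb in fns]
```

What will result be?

Step 1: All lambdas capture i by reference. After the loop, i = 2.
Step 2: Each call returns 2 + 19 = 21.
Step 3: result = [21, 21, 21]

The answer is [21, 21, 21].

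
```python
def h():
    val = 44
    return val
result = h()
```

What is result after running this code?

Step 1: h() defines val = 44 in its local scope.
Step 2: return val finds the local variable val = 44.
Step 3: result = 44

The answer is 44.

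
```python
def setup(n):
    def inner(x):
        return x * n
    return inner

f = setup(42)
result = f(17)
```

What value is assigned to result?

Step 1: setup(42) creates a closure capturing n = 42.
Step 2: f(17) computes 17 * 42 = 714.
Step 3: result = 714

The answer is 714.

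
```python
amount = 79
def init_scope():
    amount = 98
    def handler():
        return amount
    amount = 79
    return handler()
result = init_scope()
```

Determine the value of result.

Step 1: init_scope() sets amount = 98, then later amount = 79.
Step 2: handler() is called after amount is reassigned to 79. Closures capture variables by reference, not by value.
Step 3: result = 79

The answer is 79.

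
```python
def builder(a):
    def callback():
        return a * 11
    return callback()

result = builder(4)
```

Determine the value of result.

Step 1: builder(4) binds parameter a = 4.
Step 2: callback() accesses a = 4 from enclosing scope.
Step 3: result = 4 * 11 = 44

The answer is 44.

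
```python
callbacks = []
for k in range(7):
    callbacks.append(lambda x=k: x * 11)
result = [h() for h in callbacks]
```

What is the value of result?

Step 1: Default arg x=k captures k at each iteration.
Step 2: callbacks[k] has x defaulting to k, returns k * 11.
Step 3: result = [0, 11, 22, 33, 44, 55, 66]

The answer is [0, 11, 22, 33, 44, 55, 66].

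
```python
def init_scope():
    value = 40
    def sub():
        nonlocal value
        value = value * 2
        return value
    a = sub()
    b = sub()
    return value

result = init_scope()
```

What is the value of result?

Step 1: value starts at 40.
Step 2: First sub(): value = 40 * 2 = 80.
Step 3: Second sub(): value = 80 * 2 = 160.
Step 4: result = 160

The answer is 160.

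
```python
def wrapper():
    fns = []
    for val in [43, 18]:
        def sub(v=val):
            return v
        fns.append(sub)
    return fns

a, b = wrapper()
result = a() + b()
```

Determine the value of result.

Step 1: Default argument v=val captures val at each iteration.
Step 2: a() returns 43 (captured at first iteration), b() returns 18 (captured at second).
Step 3: result = 43 + 18 = 61

The answer is 61.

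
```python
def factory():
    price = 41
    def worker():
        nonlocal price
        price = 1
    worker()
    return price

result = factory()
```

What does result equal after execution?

Step 1: factory() sets price = 41.
Step 2: worker() uses nonlocal to reassign price = 1.
Step 3: result = 1

The answer is 1.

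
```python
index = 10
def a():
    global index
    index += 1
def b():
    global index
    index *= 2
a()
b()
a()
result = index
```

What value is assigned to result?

Step 1: index = 10.
Step 2: a(): index = 10 + 1 = 11.
Step 3: b(): index = 11 * 2 = 22.
Step 4: a(): index = 22 + 1 = 23

The answer is 23.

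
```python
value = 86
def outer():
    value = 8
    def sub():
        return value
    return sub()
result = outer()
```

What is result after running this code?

Step 1: value = 86 globally, but outer() defines value = 8 locally.
Step 2: sub() looks up value. Not in local scope, so checks enclosing scope (outer) and finds value = 8.
Step 3: result = 8

The answer is 8.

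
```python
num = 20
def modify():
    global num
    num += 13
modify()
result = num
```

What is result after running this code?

Step 1: num = 20 globally.
Step 2: modify() modifies global num: num += 13 = 33.
Step 3: result = 33

The answer is 33.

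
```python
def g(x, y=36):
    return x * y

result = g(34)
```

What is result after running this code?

Step 1: g(34) uses default y = 36.
Step 2: Returns 34 * 36 = 1224.
Step 3: result = 1224

The answer is 1224.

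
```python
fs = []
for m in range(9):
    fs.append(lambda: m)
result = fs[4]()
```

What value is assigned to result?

Step 1: The loop creates 9 lambdas, all referencing the same variable m.
Step 2: After the loop, m = 8 (final value).
Step 3: fs[4]() looks up m at call time and finds 8. This is the late binding gotcha. result = 8

The answer is 8.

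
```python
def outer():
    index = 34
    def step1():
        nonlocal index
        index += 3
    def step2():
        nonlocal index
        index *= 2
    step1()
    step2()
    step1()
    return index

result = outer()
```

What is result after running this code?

Step 1: index = 34.
Step 2: step1(): index = 34 + 3 = 37.
Step 3: step2(): index = 37 * 2 = 74.
Step 4: step1(): index = 74 + 3 = 77. result = 77

The answer is 77.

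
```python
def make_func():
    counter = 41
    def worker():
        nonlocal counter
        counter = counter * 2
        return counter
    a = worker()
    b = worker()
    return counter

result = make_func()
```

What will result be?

Step 1: counter starts at 41.
Step 2: First worker(): counter = 41 * 2 = 82.
Step 3: Second worker(): counter = 82 * 2 = 164.
Step 4: result = 164

The answer is 164.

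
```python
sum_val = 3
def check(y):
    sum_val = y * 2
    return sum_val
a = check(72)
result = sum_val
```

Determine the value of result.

Step 1: Global sum_val = 3.
Step 2: check(72) creates local sum_val = 72 * 2 = 144.
Step 3: Global sum_val unchanged because no global keyword. result = 3

The answer is 3.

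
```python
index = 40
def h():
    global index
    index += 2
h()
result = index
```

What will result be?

Step 1: index = 40 globally.
Step 2: h() modifies global index: index += 2 = 42.
Step 3: result = 42

The answer is 42.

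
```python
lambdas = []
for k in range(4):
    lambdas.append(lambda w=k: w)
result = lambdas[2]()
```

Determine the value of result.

Step 1: Default argument w=k captures k's value at each iteration.
Step 2: lambdas[2] captured w = 2 when k was 2.
Step 3: result = 2

The answer is 2.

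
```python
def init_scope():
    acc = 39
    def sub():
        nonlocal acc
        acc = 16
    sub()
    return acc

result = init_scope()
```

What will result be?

Step 1: init_scope() sets acc = 39.
Step 2: sub() uses nonlocal to reassign acc = 16.
Step 3: result = 16

The answer is 16.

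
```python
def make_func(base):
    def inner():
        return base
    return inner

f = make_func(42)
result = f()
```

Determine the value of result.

Step 1: make_func(42) creates closure capturing base = 42.
Step 2: f() returns the captured base = 42.
Step 3: result = 42

The answer is 42.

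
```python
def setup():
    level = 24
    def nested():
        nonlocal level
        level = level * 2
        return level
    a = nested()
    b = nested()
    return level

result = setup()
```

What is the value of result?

Step 1: level starts at 24.
Step 2: First nested(): level = 24 * 2 = 48.
Step 3: Second nested(): level = 48 * 2 = 96.
Step 4: result = 96

The answer is 96.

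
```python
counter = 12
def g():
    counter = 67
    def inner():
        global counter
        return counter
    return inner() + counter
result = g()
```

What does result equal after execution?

Step 1: Global counter = 12. g() shadows with local counter = 67.
Step 2: inner() uses global keyword, so inner() returns global counter = 12.
Step 3: g() returns 12 + 67 = 79

The answer is 79.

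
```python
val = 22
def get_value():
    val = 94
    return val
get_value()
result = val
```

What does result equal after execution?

Step 1: Global val = 22.
Step 2: get_value() creates local val = 94 (shadow, not modification).
Step 3: After get_value() returns, global val is unchanged. result = 22

The answer is 22.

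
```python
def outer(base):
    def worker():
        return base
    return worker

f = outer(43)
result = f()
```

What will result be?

Step 1: outer(43) creates closure capturing base = 43.
Step 2: f() returns the captured base = 43.
Step 3: result = 43

The answer is 43.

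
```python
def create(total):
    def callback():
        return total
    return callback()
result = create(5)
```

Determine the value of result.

Step 1: create(5) binds parameter total = 5.
Step 2: callback() looks up total in enclosing scope and finds the parameter total = 5.
Step 3: result = 5

The answer is 5.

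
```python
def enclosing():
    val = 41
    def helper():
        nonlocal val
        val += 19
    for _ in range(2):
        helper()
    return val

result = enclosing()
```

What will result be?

Step 1: val = 41.
Step 2: helper() is called 2 times in a loop, each adding 19 via nonlocal.
Step 3: val = 41 + 19 * 2 = 79

The answer is 79.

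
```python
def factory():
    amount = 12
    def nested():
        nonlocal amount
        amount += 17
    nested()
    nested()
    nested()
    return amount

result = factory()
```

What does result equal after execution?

Step 1: amount starts at 12.
Step 2: nested() is called 3 times, each adding 17.
Step 3: amount = 12 + 17 * 3 = 63

The answer is 63.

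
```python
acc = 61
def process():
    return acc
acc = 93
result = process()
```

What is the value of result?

Step 1: acc is first set to 61, then reassigned to 93.
Step 2: process() is called after the reassignment, so it looks up the current global acc = 93.
Step 3: result = 93

The answer is 93.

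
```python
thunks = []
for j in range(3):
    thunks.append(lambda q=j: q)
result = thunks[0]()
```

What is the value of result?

Step 1: Default argument q=j captures j's value at each iteration.
Step 2: thunks[0] captured q = 0 when j was 0.
Step 3: result = 0

The answer is 0.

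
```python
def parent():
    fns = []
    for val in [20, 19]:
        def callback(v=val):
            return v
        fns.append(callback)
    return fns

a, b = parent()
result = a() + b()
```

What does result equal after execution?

Step 1: Default argument v=val captures val at each iteration.
Step 2: a() returns 20 (captured at first iteration), b() returns 19 (captured at second).
Step 3: result = 20 + 19 = 39

The answer is 39.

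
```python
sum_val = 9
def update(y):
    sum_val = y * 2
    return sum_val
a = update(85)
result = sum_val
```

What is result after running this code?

Step 1: Global sum_val = 9.
Step 2: update(85) creates local sum_val = 85 * 2 = 170.
Step 3: Global sum_val unchanged because no global keyword. result = 9

The answer is 9.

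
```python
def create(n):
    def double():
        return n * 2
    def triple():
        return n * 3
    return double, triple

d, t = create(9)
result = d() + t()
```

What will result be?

Step 1: Both closures capture the same n = 9.
Step 2: d() = 9 * 2 = 18, t() = 9 * 3 = 27.
Step 3: result = 18 + 27 = 45

The answer is 45.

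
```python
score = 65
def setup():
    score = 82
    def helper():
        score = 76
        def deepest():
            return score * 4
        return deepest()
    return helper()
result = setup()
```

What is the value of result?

Step 1: deepest() looks up score through LEGB: not local, finds score = 76 in enclosing helper().
Step 2: Returns 76 * 4 = 304.
Step 3: result = 304

The answer is 304.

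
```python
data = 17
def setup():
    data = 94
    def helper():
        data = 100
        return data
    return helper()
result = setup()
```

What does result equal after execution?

Step 1: Three scopes define data: global (17), setup (94), helper (100).
Step 2: helper() has its own local data = 100, which shadows both enclosing and global.
Step 3: result = 100 (local wins in LEGB)

The answer is 100.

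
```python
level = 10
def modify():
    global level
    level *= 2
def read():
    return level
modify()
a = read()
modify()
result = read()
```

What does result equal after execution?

Step 1: level = 10.
Step 2: First modify(): level = 10 * 2 = 20.
Step 3: Second modify(): level = 20 * 2 = 40.
Step 4: read() returns 40

The answer is 40.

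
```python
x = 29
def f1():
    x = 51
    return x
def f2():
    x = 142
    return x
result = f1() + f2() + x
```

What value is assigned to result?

Step 1: Each function shadows global x with its own local.
Step 2: f1() returns 51, f2() returns 142.
Step 3: Global x = 29 is unchanged. result = 51 + 142 + 29 = 222

The answer is 222.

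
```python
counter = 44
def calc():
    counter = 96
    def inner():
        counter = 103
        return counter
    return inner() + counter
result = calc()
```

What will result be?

Step 1: calc() has local counter = 96. inner() has local counter = 103.
Step 2: inner() returns its local counter = 103.
Step 3: calc() returns 103 + its own counter (96) = 199

The answer is 199.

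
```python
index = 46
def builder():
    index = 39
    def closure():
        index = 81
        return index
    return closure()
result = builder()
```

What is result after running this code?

Step 1: Three scopes define index: global (46), builder (39), closure (81).
Step 2: closure() has its own local index = 81, which shadows both enclosing and global.
Step 3: result = 81 (local wins in LEGB)

The answer is 81.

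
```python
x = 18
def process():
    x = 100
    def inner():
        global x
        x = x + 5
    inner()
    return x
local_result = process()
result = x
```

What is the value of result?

Step 1: Global x = 18. process() creates local x = 100.
Step 2: inner() declares global x and adds 5: global x = 18 + 5 = 23.
Step 3: process() returns its local x = 100 (unaffected by inner).
Step 4: result = global x = 23

The answer is 23.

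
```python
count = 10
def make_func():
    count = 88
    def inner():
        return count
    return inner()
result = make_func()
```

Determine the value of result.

Step 1: count = 10 globally, but make_func() defines count = 88 locally.
Step 2: inner() looks up count. Not in local scope, so checks enclosing scope (make_func) and finds count = 88.
Step 3: result = 88

The answer is 88.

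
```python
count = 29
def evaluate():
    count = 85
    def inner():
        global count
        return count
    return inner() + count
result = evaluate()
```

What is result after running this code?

Step 1: Global count = 29. evaluate() shadows with local count = 85.
Step 2: inner() uses global keyword, so inner() returns global count = 29.
Step 3: evaluate() returns 29 + 85 = 114

The answer is 114.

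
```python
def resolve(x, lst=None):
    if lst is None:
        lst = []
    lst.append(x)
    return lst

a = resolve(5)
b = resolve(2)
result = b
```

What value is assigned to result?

Step 1: None default with guard creates a NEW list each call.
Step 2: a = [5] (fresh list). b = [2] (another fresh list).
Step 3: result = [2] (this is the fix for mutable default)

The answer is [2].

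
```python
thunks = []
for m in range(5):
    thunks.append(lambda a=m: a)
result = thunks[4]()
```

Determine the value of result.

Step 1: Default argument a=m captures m's value at each iteration.
Step 2: thunks[4] captured a = 4 when m was 4.
Step 3: result = 4

The answer is 4.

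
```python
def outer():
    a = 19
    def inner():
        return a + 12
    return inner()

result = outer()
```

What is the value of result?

Step 1: outer() defines a = 19.
Step 2: inner() reads a = 19 from enclosing scope, returns 19 + 12 = 31.
Step 3: result = 31

The answer is 31.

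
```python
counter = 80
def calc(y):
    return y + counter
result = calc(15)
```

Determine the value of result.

Step 1: counter = 80 is defined globally.
Step 2: calc(15) uses parameter y = 15 and looks up counter from global scope = 80.
Step 3: result = 15 + 80 = 95

The answer is 95.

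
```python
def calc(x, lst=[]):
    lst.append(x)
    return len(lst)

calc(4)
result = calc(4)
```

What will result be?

Step 1: Mutable default list persists between calls.
Step 2: First call: lst = [4], len = 1. Second call: lst = [4, 4], len = 2.
Step 3: result = 2

The answer is 2.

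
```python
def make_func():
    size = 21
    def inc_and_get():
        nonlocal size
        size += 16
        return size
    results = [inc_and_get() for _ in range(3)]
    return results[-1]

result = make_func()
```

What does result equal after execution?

Step 1: size = 21.
Step 2: Three calls to inc_and_get(), each adding 16.
Step 3: Last value = 21 + 16 * 3 = 69

The answer is 69.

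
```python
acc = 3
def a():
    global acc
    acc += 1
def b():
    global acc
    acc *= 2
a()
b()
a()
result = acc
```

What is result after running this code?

Step 1: acc = 3.
Step 2: a(): acc = 3 + 1 = 4.
Step 3: b(): acc = 4 * 2 = 8.
Step 4: a(): acc = 8 + 1 = 9

The answer is 9.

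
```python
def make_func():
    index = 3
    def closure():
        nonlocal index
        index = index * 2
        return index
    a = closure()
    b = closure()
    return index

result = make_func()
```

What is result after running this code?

Step 1: index starts at 3.
Step 2: First closure(): index = 3 * 2 = 6.
Step 3: Second closure(): index = 6 * 2 = 12.
Step 4: result = 12

The answer is 12.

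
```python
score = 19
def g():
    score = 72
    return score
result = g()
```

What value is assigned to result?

Step 1: Global score = 19.
Step 2: g() creates local score = 72, shadowing the global.
Step 3: Returns local score = 72. result = 72

The answer is 72.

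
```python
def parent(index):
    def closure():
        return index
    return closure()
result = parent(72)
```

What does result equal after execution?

Step 1: parent(72) binds parameter index = 72.
Step 2: closure() looks up index in enclosing scope and finds the parameter index = 72.
Step 3: result = 72

The answer is 72.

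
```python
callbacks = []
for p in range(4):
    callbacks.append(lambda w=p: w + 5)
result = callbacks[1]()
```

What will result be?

Step 1: Default argument w=p captures p's value at definition time.
Step 2: callbacks[1] was defined when p = 1, so w defaults to 1.
Step 3: result = 1 + 5 = 6 (default arg fixes the late binding issue)

The answer is 6.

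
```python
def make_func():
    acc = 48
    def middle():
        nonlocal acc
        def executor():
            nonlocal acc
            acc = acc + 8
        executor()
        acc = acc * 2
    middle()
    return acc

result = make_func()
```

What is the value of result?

Step 1: acc = 48.
Step 2: executor() adds 8: acc = 48 + 8 = 56.
Step 3: middle() doubles: acc = 56 * 2 = 112.
Step 4: result = 112

The answer is 112.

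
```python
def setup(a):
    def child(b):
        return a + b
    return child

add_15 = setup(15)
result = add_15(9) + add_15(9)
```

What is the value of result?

Step 1: add_15 captures a = 15.
Step 2: add_15(9) = 15 + 9 = 24, called twice.
Step 3: result = 24 + 24 = 48

The answer is 48.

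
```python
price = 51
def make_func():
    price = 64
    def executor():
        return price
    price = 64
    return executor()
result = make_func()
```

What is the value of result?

Step 1: make_func() sets price = 64, then later price = 64.
Step 2: executor() is called after price is reassigned to 64. Closures capture variables by reference, not by value.
Step 3: result = 64

The answer is 64.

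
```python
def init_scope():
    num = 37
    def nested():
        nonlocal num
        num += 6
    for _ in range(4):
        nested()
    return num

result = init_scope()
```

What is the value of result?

Step 1: num = 37.
Step 2: nested() is called 4 times in a loop, each adding 6 via nonlocal.
Step 3: num = 37 + 6 * 4 = 61

The answer is 61.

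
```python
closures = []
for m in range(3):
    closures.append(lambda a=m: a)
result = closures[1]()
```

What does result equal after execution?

Step 1: Default argument a=m captures m's value at each iteration.
Step 2: closures[1] captured a = 1 when m was 1.
Step 3: result = 1

The answer is 1.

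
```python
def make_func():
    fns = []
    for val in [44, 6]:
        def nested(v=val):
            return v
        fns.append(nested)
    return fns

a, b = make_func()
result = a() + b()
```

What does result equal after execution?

Step 1: Default argument v=val captures val at each iteration.
Step 2: a() returns 44 (captured at first iteration), b() returns 6 (captured at second).
Step 3: result = 44 + 6 = 50

The answer is 50.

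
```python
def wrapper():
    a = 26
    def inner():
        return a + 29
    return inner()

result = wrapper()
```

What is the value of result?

Step 1: wrapper() defines a = 26.
Step 2: inner() reads a = 26 from enclosing scope, returns 26 + 29 = 55.
Step 3: result = 55

The answer is 55.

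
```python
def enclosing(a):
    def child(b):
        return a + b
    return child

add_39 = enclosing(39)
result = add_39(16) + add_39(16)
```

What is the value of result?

Step 1: add_39 captures a = 39.
Step 2: add_39(16) = 39 + 16 = 55, called twice.
Step 3: result = 55 + 55 = 110

The answer is 110.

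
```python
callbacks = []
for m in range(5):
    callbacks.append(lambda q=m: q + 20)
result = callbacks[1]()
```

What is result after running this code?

Step 1: Default argument q=m captures m's value at definition time.
Step 2: callbacks[1] was defined when m = 1, so q defaults to 1.
Step 3: result = 1 + 20 = 21 (default arg fixes the late binding issue)

The answer is 21.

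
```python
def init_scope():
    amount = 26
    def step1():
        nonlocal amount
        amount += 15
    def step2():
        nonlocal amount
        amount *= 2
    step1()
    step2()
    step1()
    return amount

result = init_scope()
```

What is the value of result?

Step 1: amount = 26.
Step 2: step1(): amount = 26 + 15 = 41.
Step 3: step2(): amount = 41 * 2 = 82.
Step 4: step1(): amount = 82 + 15 = 97. result = 97

The answer is 97.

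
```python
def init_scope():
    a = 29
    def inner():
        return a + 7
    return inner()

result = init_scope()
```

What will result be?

Step 1: init_scope() defines a = 29.
Step 2: inner() reads a = 29 from enclosing scope, returns 29 + 7 = 36.
Step 3: result = 36

The answer is 36.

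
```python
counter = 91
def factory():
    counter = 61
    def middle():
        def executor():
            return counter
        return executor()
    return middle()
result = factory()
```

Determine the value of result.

Step 1: factory() defines counter = 61. middle() and executor() have no local counter.
Step 2: executor() checks local (none), enclosing middle() (none), enclosing factory() and finds counter = 61.
Step 3: result = 61

The answer is 61.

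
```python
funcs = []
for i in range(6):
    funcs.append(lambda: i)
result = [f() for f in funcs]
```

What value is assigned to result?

Step 1: All 6 lambdas share the same variable i.
Step 2: After the loop, i = 5.
Step 3: Each call returns 5. result = [5, 5, 5, 5, 5, 5]

The answer is [5, 5, 5, 5, 5, 5].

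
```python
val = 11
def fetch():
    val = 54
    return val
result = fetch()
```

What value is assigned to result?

Step 1: Global val = 11.
Step 2: fetch() creates local val = 54, shadowing the global.
Step 3: Returns local val = 54. result = 54

The answer is 54.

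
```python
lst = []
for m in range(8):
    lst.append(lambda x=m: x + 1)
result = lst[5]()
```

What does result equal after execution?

Step 1: Default argument x=m captures m's value at definition time.
Step 2: lst[5] was defined when m = 5, so x defaults to 5.
Step 3: result = 5 + 1 = 6 (default arg fixes the late binding issue)

The answer is 6.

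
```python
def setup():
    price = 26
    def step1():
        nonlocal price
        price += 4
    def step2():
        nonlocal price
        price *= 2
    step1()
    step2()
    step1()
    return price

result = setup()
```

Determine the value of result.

Step 1: price = 26.
Step 2: step1(): price = 26 + 4 = 30.
Step 3: step2(): price = 30 * 2 = 60.
Step 4: step1(): price = 60 + 4 = 64. result = 64

The answer is 64.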